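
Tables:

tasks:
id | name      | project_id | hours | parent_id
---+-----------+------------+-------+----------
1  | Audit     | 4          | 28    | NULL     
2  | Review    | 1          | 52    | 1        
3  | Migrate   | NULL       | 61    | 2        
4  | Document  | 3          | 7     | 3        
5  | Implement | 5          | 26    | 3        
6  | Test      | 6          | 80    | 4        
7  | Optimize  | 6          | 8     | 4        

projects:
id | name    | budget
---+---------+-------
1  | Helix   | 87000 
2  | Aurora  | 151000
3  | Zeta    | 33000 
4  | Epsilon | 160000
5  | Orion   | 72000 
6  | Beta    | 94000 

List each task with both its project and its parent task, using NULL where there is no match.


Two LEFT JOINs from the same base table tasks: one to projects via project_id, one to tasks itself via parent_id. Both are LEFT so every task is preserved.
Match against projects:
  - task 1 (Audit): project_id=4 -> matches Epsilon
  - task 2 (Review): project_id=1 -> matches Helix
  - task 3 (Migrate): project_id=NULL, no match -> kept with NULL
  - task 4 (Document): project_id=3 -> matches Zeta
  - task 5 (Implement): project_id=5 -> matches Orion
  - task 6 (Test): project_id=6 -> matches Beta
  - task 7 (Optimize): project_id=6 -> matches Beta
Match against tasks (self):
  - task 1 (Audit): parent_id=NULL -> NULL
  - task 2 (Review): parent_id=1 -> Audit
  - task 3 (Migrate): parent_id=2 -> Review
  - task 4 (Document): parent_id=3 -> Migrate
  - task 5 (Implement): parent_id=3 -> Migrate
  - task 6 (Test): parent_id=4 -> Document
  - task 7 (Optimize): parent_id=4 -> Document

SQL:
SELECT a.name, b.name AS project, c.name AS parent
FROM tasks a
LEFT JOIN projects b ON a.project_id = b.id
LEFT JOIN tasks c ON a.parent_id = c.id

Result:
name      | project | parent  
----------+---------+---------
Audit     | Epsilon | NULL    
Review    | Helix   | Audit   
Migrate   | NULL    | Review  
Document  | Zeta    | Migrate 
Implement | Orion   | Migrate 
Test      | Beta    | Document
Optimize  | Beta    | Document


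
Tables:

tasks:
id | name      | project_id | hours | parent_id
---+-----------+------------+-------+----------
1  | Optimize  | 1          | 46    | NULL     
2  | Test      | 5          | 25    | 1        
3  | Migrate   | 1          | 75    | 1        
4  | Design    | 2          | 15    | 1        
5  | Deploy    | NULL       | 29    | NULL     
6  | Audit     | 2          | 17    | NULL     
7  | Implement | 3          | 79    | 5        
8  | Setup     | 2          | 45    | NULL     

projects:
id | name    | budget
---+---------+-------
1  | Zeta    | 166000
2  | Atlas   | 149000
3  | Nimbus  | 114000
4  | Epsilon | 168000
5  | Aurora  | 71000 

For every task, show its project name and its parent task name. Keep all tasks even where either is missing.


Two LEFT JOINs from the same base table tasks: one to projects via project_id, one to tasks itself via parent_id. Both are LEFT so every task is preserved.
Match against projects:
  - task 1 (Optimize): project_id=1 -> matches Zeta
  - task 2 (Test): project_id=5 -> matches Aurora
  - task 3 (Migrate): project_id=1 -> matches Zeta
  - task 4 (Design): project_id=2 -> matches Atlas
  - task 5 (Deploy): project_id=NULL, no match -> kept with NULL
  - task 6 (Audit): project_id=2 -> matches Atlas
  - task 7 (Implement): project_id=3 -> matches Nimbus
  - task 8 (Setup): project_id=2 -> matches Atlas
Match against tasks (self):
  - task 1 (Optimize): parent_id=NULL -> NULL
  - task 2 (Test): parent_id=1 -> Optimize
  - task 3 (Migrate): parent_id=1 -> Optimize
  - task 4 (Design): parent_id=1 -> Optimize
  - task 5 (Deploy): parent_id=NULL -> NULL
  - task 6 (Audit): parent_id=NULL -> NULL
  - task 7 (Implement): parent_id=5 -> Deploy
  - task 8 (Setup): parent_id=NULL -> NULL

SQL:
SELECT a.name, b.name AS project, c.name AS parent
FROM tasks a
LEFT JOIN projects b ON a.project_id = b.id
LEFT JOIN tasks c ON a.parent_id = c.id

Result:
name      | project | parent  
----------+---------+---------
Optimize  | Zeta    | NULL    
Test      | Aurora  | Optimize
Migrate   | Zeta    | Optimize
Design    | Atlas   | Optimize
Deploy    | NULL    | NULL    
Audit     | Atlas   | NULL    
Implement | Nimbus  | Deploy  
Setup     | Atlas   | NULL    


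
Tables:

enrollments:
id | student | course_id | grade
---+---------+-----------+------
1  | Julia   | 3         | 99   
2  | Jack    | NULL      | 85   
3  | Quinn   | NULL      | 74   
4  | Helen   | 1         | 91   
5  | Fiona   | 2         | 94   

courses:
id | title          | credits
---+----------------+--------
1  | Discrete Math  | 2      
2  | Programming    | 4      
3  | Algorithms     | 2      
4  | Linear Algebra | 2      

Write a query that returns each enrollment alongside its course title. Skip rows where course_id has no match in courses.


INNER JOIN keeps only enrollments rows whose course_id matches an id in courses. Walk through each enrollment:
  - enrollment 1 (Julia): course_id=3 -> matches Algorithms
  - enrollment 2 (Jack): course_id=NULL, no match -> dropped
  - enrollment 3 (Quinn): course_id=NULL, no match -> dropped
  - enrollment 4 (Helen): course_id=1 -> matches Discrete Math
  - enrollment 5 (Fiona): course_id=2 -> matches Programming
So 2 of 5 rows are dropped.

SQL:
SELECT a.student, b.title AS course
FROM enrollments a
INNER JOIN courses b ON a.course_id = b.id

Result:
student | course       
--------+--------------
Julia   | Algorithms   
Helen   | Discrete Math
Fiona   | Programming  


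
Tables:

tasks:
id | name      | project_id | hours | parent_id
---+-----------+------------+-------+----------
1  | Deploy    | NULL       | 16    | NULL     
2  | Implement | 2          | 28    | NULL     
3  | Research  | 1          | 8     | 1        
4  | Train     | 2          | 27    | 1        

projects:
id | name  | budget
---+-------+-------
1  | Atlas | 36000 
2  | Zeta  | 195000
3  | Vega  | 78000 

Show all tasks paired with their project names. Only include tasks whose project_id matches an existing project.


INNER JOIN keeps only tasks rows whose project_id matches an id in projects. Walk through each task:
  - task 1 (Deploy): project_id=NULL, no match -> dropped
  - task 2 (Implement): project_id=2 -> matches Zeta
  - task 3 (Research): project_id=1 -> matches Atlas
  - task 4 (Train): project_id=2 -> matches Zeta
So 1 of 4 rows is dropped.

SQL:
SELECT a.name, b.name AS project
FROM tasks a
INNER JOIN projects b ON a.project_id = b.id

Result:
name      | project
----------+--------
Implement | Zeta   
Research  | Atlas  
Train     | Zeta   


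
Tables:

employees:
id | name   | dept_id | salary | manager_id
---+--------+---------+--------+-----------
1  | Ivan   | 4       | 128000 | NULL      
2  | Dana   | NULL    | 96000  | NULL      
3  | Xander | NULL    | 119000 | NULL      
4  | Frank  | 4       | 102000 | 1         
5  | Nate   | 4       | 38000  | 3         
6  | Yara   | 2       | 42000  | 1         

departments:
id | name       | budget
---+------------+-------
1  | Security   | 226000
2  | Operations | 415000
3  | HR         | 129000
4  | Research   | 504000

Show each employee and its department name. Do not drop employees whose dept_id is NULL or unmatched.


LEFT JOIN keeps every row from employees (the left table); where dept_id has no match in departments, the department columns become NULL. Walk through each employee:
  - employee 1 (Ivan): dept_id=4 -> matches Research
  - employee 2 (Dana): dept_id=NULL, no match -> kept with NULL
  - employee 3 (Xander): dept_id=NULL, no match -> kept with NULL
  - employee 4 (Frank): dept_id=4 -> matches Research
  - employee 5 (Nate): dept_id=4 -> matches Research
  - employee 6 (Yara): dept_id=2 -> matches Operations
All 6 rows appear; 2 have NULL department.

SQL:
SELECT a.name, b.name AS department
FROM employees a
LEFT JOIN departments b ON a.dept_id = b.id

Result:
name   | department
-------+-----------
Ivan   | Research  
Dana   | NULL      
Xander | NULL      
Frank  | Research  
Nate   | Research  
Yara   | Operations


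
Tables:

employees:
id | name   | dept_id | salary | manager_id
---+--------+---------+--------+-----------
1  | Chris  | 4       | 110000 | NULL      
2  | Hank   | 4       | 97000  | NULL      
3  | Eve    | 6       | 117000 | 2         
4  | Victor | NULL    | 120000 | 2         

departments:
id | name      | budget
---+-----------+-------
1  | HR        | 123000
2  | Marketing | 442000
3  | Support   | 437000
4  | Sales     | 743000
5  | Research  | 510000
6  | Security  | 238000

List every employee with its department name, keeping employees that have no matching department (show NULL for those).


LEFT JOIN keeps every row from employees (the left table); where dept_id has no match in departments, the department columns become NULL. Walk through each employee:
  - employee 1 (Chris): dept_id=4 -> matches Sales
  - employee 2 (Hank): dept_id=4 -> matches Sales
  - employee 3 (Eve): dept_id=6 -> matches Security
  - employee 4 (Victor): dept_id=NULL, no match -> kept with NULL
All 4 rows appear; 1 has NULL department.

SQL:
SELECT a.name, b.name AS department
FROM employees a
LEFT JOIN departments b ON a.dept_id = b.id

Result:
name   | department
-------+-----------
Chris  | Sales     
Hank   | Sales     
Eve    | Security  
Victor | NULL      


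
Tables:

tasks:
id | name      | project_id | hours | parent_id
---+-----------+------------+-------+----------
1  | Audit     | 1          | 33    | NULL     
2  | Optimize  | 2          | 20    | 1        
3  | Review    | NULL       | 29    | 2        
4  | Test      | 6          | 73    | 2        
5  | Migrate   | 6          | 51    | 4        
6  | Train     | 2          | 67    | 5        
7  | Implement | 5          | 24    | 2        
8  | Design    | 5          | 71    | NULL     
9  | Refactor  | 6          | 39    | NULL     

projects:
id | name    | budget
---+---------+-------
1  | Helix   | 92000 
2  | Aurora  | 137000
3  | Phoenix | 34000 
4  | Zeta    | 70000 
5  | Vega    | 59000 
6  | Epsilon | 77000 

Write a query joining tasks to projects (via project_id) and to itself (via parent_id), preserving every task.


Two LEFT JOINs from the same base table tasks: one to projects via project_id, one to tasks itself via parent_id. Both are LEFT so every task is preserved.
Match against projects:
  - task 1 (Audit): project_id=1 -> matches Helix
  - task 2 (Optimize): project_id=2 -> matches Aurora
  - task 3 (Review): project_id=NULL, no match -> kept with NULL
  - task 4 (Test): project_id=6 -> matches Epsilon
  - task 5 (Migrate): project_id=6 -> matches Epsilon
  - task 6 (Train): project_id=2 -> matches Aurora
  - task 7 (Implement): project_id=5 -> matches Vega
  - task 8 (Design): project_id=5 -> matches Vega
  - task 9 (Refactor): project_id=6 -> matches Epsilon
Match against tasks (self):
  - task 1 (Audit): parent_id=NULL -> NULL
  - task 2 (Optimize): parent_id=1 -> Audit
  - task 3 (Review): parent_id=2 -> Optimize
  - task 4 (Test): parent_id=2 -> Optimize
  - task 5 (Migrate): parent_id=4 -> Test
  - task 6 (Train): parent_id=5 -> Migrate
  - task 7 (Implement): parent_id=2 -> Optimize
  - task 8 (Design): parent_id=NULL -> NULL
  - task 9 (Refactor): parent_id=NULL -> NULL

SQL:
SELECT a.name, b.name AS project, c.name AS parent
FROM tasks a
LEFT JOIN projects b ON a.project_id = b.id
LEFT JOIN tasks c ON a.parent_id = c.id

Result:
name      | project | parent  
----------+---------+---------
Audit     | Helix   | NULL    
Optimize  | Aurora  | Audit   
Review    | NULL    | Optimize
Test      | Epsilon | Optimize
Migrate   | Epsilon | Test    
Train     | Aurora  | Migrate 
Implement | Vega    | Optimize
Design    | Vega    | NULL    
Refactor  | Epsilon | NULL    


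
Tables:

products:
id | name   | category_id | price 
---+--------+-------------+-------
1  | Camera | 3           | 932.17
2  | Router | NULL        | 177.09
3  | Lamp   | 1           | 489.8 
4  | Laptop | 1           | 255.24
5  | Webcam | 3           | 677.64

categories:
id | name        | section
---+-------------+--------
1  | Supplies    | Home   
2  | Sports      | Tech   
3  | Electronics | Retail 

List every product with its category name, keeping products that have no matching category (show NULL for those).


LEFT JOIN keeps every row from products (the left table); where category_id has no match in categories, the category columns become NULL. Walk through each product:
  - product 1 (Camera): category_id=3 -> matches Electronics
  - product 2 (Router): category_id=NULL, no match -> kept with NULL
  - product 3 (Lamp): category_id=1 -> matches Supplies
  - product 4 (Laptop): category_id=1 -> matches Supplies
  - product 5 (Webcam): category_id=3 -> matches Electronics
All 5 rows appear; 1 has NULL category.

SQL:
SELECT a.name, b.name AS category
FROM products a
LEFT JOIN categories b ON a.category_id = b.id

Result:
name   | category   
-------+------------
Camera | Electronics
Router | NULL       
Lamp   | Supplies   
Laptop | Supplies   
Webcam | Electronics


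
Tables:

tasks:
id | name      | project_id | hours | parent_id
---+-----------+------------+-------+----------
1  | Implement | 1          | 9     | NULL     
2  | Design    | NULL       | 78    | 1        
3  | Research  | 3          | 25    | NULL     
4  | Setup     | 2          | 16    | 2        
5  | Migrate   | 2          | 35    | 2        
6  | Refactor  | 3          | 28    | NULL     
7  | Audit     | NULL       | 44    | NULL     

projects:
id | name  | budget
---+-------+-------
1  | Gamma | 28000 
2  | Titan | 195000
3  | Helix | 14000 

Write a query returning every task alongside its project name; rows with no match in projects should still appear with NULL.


LEFT JOIN keeps every row from tasks (the left table); where project_id has no match in projects, the project columns become NULL. Walk through each task:
  - task 1 (Implement): project_id=1 -> matches Gamma
  - task 2 (Design): project_id=NULL, no match -> kept with NULL
  - task 3 (Research): project_id=3 -> matches Helix
  - task 4 (Setup): project_id=2 -> matches Titan
  - task 5 (Migrate): project_id=2 -> matches Titan
  - task 6 (Refactor): project_id=3 -> matches Helix
  - task 7 (Audit): project_id=NULL, no match -> kept with NULL
All 7 rows appear; 2 have NULL project.

SQL:
SELECT a.name, b.name AS project
FROM tasks a
LEFT JOIN projects b ON a.project_id = b.id

Result:
name      | project
----------+--------
Implement | Gamma  
Design    | NULL   
Research  | Helix  
Setup     | Titan  
Migrate   | Titan  
Refactor  | Helix  
Audit     | NULL   


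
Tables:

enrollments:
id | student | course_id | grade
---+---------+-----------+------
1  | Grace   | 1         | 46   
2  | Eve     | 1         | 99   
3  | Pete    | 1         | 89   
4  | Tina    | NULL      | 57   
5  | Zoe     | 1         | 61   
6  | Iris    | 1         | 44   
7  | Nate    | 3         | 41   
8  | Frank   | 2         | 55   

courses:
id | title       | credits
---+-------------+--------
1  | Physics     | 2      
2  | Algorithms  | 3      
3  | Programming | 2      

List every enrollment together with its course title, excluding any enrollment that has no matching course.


INNER JOIN keeps only enrollments rows whose course_id matches an id in courses. Walk through each enrollment:
  - enrollment 1 (Grace): course_id=1 -> matches Physics
  - enrollment 2 (Eve): course_id=1 -> matches Physics
  - enrollment 3 (Pete): course_id=1 -> matches Physics
  - enrollment 4 (Tina): course_id=NULL, no match -> dropped
  - enrollment 5 (Zoe): course_id=1 -> matches Physics
  - enrollment 6 (Iris): course_id=1 -> matches Physics
  - enrollment 7 (Nate): course_id=3 -> matches Programming
  - enrollment 8 (Frank): course_id=2 -> matches Algorithms
So 1 of 8 rows is dropped.

SQL:
SELECT a.student, b.title AS course
FROM enrollments a
INNER JOIN courses b ON a.course_id = b.id

Result:
student | course     
--------+------------
Grace   | Physics    
Eve     | Physics    
Pete    | Physics    
Zoe     | Physics    
Iris    | Physics    
Nate    | Programming
Frank   | Algorithms 


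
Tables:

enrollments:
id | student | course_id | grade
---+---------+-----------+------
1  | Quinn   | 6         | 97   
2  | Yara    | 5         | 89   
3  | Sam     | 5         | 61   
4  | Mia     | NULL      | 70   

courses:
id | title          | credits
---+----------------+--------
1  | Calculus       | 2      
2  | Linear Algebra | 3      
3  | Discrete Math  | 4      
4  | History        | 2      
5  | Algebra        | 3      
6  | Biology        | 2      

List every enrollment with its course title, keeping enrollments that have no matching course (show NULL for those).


LEFT JOIN keeps every row from enrollments (the left table); where course_id has no match in courses, the course columns become NULL. Walk through each enrollment:
  - enrollment 1 (Quinn): course_id=6 -> matches Biology
  - enrollment 2 (Yara): course_id=5 -> matches Algebra
  - enrollment 3 (Sam): course_id=5 -> matches Algebra
  - enrollment 4 (Mia): course_id=NULL, no match -> kept with NULL
All 4 rows appear; 1 has NULL course.

SQL:
SELECT a.student, b.title AS course
FROM enrollments a
LEFT JOIN courses b ON a.course_id = b.id

Result:
student | course 
--------+--------
Quinn   | Biology
Yara    | Algebra
Sam     | Algebra
Mia     | NULL   


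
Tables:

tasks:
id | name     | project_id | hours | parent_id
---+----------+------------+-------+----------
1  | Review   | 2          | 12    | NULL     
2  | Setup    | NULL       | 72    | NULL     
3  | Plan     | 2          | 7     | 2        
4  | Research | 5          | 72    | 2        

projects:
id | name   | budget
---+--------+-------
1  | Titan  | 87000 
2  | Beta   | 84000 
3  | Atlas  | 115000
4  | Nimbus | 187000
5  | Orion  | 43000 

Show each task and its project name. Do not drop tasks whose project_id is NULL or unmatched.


LEFT JOIN keeps every row from tasks (the left table); where project_id has no match in projects, the project columns become NULL. Walk through each task:
  - task 1 (Review): project_id=2 -> matches Beta
  - task 2 (Setup): project_id=NULL, no match -> kept with NULL
  - task 3 (Plan): project_id=2 -> matches Beta
  - task 4 (Research): project_id=5 -> matches Orion
All 4 rows appear; 1 has NULL project.

SQL:
SELECT a.name, b.name AS project
FROM tasks a
LEFT JOIN projects b ON a.project_id = b.id

Result:
name     | project
---------+--------
Review   | Beta   
Setup    | NULL   
Plan     | Beta   
Research | Orion  


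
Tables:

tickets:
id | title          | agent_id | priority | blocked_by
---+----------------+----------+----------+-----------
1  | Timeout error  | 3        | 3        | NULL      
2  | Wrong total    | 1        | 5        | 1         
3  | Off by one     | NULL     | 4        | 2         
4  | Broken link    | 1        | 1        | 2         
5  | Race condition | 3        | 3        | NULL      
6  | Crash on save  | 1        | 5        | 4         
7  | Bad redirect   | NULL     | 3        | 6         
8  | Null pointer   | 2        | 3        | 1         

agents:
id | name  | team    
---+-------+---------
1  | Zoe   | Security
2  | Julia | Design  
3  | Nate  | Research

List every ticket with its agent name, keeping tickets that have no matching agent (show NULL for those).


LEFT JOIN keeps every row from tickets (the left table); where agent_id has no match in agents, the agent columns become NULL. Walk through each ticket:
  - ticket 1 (Timeout error): agent_id=3 -> matches Nate
  - ticket 2 (Wrong total): agent_id=1 -> matches Zoe
  - ticket 3 (Off by one): agent_id=NULL, no match -> kept with NULL
  - ticket 4 (Broken link): agent_id=1 -> matches Zoe
  - ticket 5 (Race condition): agent_id=3 -> matches Nate
  - ticket 6 (Crash on save): agent_id=1 -> matches Zoe
  - ticket 7 (Bad redirect): agent_id=NULL, no match -> kept with NULL
  - ticket 8 (Null pointer): agent_id=2 -> matches Julia
All 8 rows appear; 2 have NULL agent.

SQL:
SELECT a.title, b.name AS agent
FROM tickets a
LEFT JOIN agents b ON a.agent_id = b.id

Result:
title          | agent
---------------+------
Timeout error  | Nate 
Wrong total    | Zoe  
Off by one     | NULL 
Broken link    | Zoe  
Race condition | Nate 
Crash on save  | Zoe  
Bad redirect   | NULL 
Null pointer   | Julia


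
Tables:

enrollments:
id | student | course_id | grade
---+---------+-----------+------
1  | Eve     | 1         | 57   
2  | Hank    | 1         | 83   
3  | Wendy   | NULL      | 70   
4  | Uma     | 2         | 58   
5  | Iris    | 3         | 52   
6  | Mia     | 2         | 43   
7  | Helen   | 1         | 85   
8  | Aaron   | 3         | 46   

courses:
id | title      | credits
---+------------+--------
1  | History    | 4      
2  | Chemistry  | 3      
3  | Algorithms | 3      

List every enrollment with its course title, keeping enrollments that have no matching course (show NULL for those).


LEFT JOIN keeps every row from enrollments (the left table); where course_id has no match in courses, the course columns become NULL. Walk through each enrollment:
  - enrollment 1 (Eve): course_id=1 -> matches History
  - enrollment 2 (Hank): course_id=1 -> matches History
  - enrollment 3 (Wendy): course_id=NULL, no match -> kept with NULL
  - enrollment 4 (Uma): course_id=2 -> matches Chemistry
  - enrollment 5 (Iris): course_id=3 -> matches Algorithms
  - enrollment 6 (Mia): course_id=2 -> matches Chemistry
  - enrollment 7 (Helen): course_id=1 -> matches History
  - enrollment 8 (Aaron): course_id=3 -> matches Algorithms
All 8 rows appear; 1 has NULL course.

SQL:
SELECT a.student, b.title AS course
FROM enrollments a
LEFT JOIN courses b ON a.course_id = b.id

Result:
student | course    
--------+-----------
Eve     | History   
Hank    | History   
Wendy   | NULL      
Uma     | Chemistry 
Iris    | Algorithms
Mia     | Chemistry 
Helen   | History   
Aaron   | Algorithms


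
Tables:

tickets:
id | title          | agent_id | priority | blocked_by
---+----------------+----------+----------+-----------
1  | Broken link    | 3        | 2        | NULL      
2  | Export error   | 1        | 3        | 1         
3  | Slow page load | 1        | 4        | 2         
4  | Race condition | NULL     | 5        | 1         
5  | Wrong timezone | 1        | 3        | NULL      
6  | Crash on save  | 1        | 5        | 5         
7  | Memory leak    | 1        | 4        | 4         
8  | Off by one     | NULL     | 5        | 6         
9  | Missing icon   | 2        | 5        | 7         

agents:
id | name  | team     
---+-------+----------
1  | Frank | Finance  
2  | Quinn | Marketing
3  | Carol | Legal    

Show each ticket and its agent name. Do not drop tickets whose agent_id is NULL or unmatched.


LEFT JOIN keeps every row from tickets (the left table); where agent_id has no match in agents, the agent columns become NULL. Walk through each ticket:
  - ticket 1 (Broken link): agent_id=3 -> matches Carol
  - ticket 2 (Export error): agent_id=1 -> matches Frank
  - ticket 3 (Slow page load): agent_id=1 -> matches Frank
  - ticket 4 (Race condition): agent_id=NULL, no match -> kept with NULL
  - ticket 5 (Wrong timezone): agent_id=1 -> matches Frank
  - ticket 6 (Crash on save): agent_id=1 -> matches Frank
  - ticket 7 (Memory leak): agent_id=1 -> matches Frank
  - ticket 8 (Off by one): agent_id=NULL, no match -> kept with NULL
  - ticket 9 (Missing icon): agent_id=2 -> matches Quinn
All 9 rows appear; 2 have NULL agent.

SQL:
SELECT a.title, b.name AS agent
FROM tickets a
LEFT JOIN agents b ON a.agent_id = b.id

Result:
title          | agent
---------------+------
Broken link    | Carol
Export error   | Frank
Slow page load | Frank
Race condition | NULL 
Wrong timezone | Frank
Crash on save  | Frank
Memory leak    | Frank
Off by one     | NULL 
Missing icon   | Quinn


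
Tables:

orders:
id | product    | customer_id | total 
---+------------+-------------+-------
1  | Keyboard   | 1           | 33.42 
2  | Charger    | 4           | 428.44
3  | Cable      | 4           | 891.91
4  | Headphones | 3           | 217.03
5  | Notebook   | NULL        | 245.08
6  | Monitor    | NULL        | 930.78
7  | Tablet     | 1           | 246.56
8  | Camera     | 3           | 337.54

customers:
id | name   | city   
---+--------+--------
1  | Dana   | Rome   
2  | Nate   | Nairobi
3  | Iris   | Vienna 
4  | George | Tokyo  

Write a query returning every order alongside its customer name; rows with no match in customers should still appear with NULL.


LEFT JOIN keeps every row from orders (the left table); where customer_id has no match in customers, the customer columns become NULL. Walk through each order:
  - order 1 (Keyboard): customer_id=1 -> matches Dana
  - order 2 (Charger): customer_id=4 -> matches George
  - order 3 (Cable): customer_id=4 -> matches George
  - order 4 (Headphones): customer_id=3 -> matches Iris
  - order 5 (Notebook): customer_id=NULL, no match -> kept with NULL
  - order 6 (Monitor): customer_id=NULL, no match -> kept with NULL
  - order 7 (Tablet): customer_id=1 -> matches Dana
  - order 8 (Camera): customer_id=3 -> matches Iris
All 8 rows appear; 2 have NULL customer.

SQL:
SELECT a.product, b.name AS customer
FROM orders a
LEFT JOIN customers b ON a.customer_id = b.id

Result:
product    | customer
-----------+---------
Keyboard   | Dana    
Charger    | George  
Cable      | George  
Headphones | Iris    
Notebook   | NULL    
Monitor    | NULL    
Tablet     | Dana    
Camera     | Iris    


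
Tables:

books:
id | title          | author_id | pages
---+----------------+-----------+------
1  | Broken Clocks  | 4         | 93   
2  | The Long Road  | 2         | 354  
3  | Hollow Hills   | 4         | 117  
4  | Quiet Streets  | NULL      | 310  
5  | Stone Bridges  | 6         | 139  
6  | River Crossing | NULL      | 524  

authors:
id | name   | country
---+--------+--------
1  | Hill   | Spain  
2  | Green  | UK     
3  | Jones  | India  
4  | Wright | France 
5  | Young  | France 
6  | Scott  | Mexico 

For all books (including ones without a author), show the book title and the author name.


LEFT JOIN keeps every row from books (the left table); where author_id has no match in authors, the author columns become NULL. Walk through each book:
  - book 1 (Broken Clocks): author_id=4 -> matches Wright
  - book 2 (The Long Road): author_id=2 -> matches Green
  - book 3 (Hollow Hills): author_id=4 -> matches Wright
  - book 4 (Quiet Streets): author_id=NULL, no match -> kept with NULL
  - book 5 (Stone Bridges): author_id=6 -> matches Scott
  - book 6 (River Crossing): author_id=NULL, no match -> kept with NULL
All 6 rows appear; 2 have NULL author.

SQL:
SELECT a.title, b.name AS author
FROM books a
LEFT JOIN authors b ON a.author_id = b.id

Result:
title          | author
---------------+-------
Broken Clocks  | Wright
The Long Road  | Green 
Hollow Hills   | Wright
Quiet Streets  | NULL  
Stone Bridges  | Scott 
River Crossing | NULL  


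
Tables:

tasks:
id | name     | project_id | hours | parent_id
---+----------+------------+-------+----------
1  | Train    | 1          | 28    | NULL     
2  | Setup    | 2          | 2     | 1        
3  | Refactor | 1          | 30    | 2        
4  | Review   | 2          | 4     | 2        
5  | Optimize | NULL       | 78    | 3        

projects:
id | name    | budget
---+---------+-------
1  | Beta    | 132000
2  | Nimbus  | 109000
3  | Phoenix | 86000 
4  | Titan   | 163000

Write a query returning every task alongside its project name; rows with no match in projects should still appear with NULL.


LEFT JOIN keeps every row from tasks (the left table); where project_id has no match in projects, the project columns become NULL. Walk through each task:
  - task 1 (Train): project_id=1 -> matches Beta
  - task 2 (Setup): project_id=2 -> matches Nimbus
  - task 3 (Refactor): project_id=1 -> matches Beta
  - task 4 (Review): project_id=2 -> matches Nimbus
  - task 5 (Optimize): project_id=NULL, no match -> kept with NULL
All 5 rows appear; 1 has NULL project.

SQL:
SELECT a.name, b.name AS project
FROM tasks a
LEFT JOIN projects b ON a.project_id = b.id

Result:
name     | project
---------+--------
Train    | Beta   
Setup    | Nimbus 
Refactor | Beta   
Review   | Nimbus 
Optimize | NULL   


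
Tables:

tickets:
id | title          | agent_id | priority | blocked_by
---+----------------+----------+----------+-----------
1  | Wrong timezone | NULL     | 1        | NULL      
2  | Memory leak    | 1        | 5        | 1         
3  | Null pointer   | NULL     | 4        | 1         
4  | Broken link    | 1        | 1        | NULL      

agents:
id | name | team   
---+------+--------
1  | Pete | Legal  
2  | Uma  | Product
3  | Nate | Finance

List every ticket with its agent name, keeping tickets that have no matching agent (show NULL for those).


LEFT JOIN keeps every row from tickets (the left table); where agent_id has no match in agents, the agent columns become NULL. Walk through each ticket:
  - ticket 1 (Wrong timezone): agent_id=NULL, no match -> kept with NULL
  - ticket 2 (Memory leak): agent_id=1 -> matches Pete
  - ticket 3 (Null pointer): agent_id=NULL, no match -> kept with NULL
  - ticket 4 (Broken link): agent_id=1 -> matches Pete
All 4 rows appear; 2 have NULL agent.

SQL:
SELECT a.title, b.name AS agent
FROM tickets a
LEFT JOIN agents b ON a.agent_id = b.id

Result:
title          | agent
---------------+------
Wrong timezone | NULL 
Memory leak    | Pete 
Null pointer   | NULL 
Broken link    | Pete 


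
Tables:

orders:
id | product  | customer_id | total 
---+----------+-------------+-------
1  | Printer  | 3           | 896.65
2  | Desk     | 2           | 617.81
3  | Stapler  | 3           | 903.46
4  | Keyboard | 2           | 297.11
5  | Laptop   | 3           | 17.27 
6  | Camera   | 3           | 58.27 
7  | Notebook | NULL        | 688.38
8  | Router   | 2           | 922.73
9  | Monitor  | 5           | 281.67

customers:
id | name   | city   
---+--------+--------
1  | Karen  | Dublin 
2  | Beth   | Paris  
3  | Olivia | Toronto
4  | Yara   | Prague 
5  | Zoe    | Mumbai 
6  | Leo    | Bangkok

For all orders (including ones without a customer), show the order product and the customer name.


LEFT JOIN keeps every row from orders (the left table); where customer_id has no match in customers, the customer columns become NULL. Walk through each order:
  - order 1 (Printer): customer_id=3 -> matches Olivia
  - order 2 (Desk): customer_id=2 -> matches Beth
  - order 3 (Stapler): customer_id=3 -> matches Olivia
  - order 4 (Keyboard): customer_id=2 -> matches Beth
  - order 5 (Laptop): customer_id=3 -> matches Olivia
  - order 6 (Camera): customer_id=3 -> matches Olivia
  - order 7 (Notebook): customer_id=NULL, no match -> kept with NULL
  - order 8 (Router): customer_id=2 -> matches Beth
  - order 9 (Monitor): customer_id=5 -> matches Zoe
All 9 rows appear; 1 has NULL customer.

SQL:
SELECT a.product, b.name AS customer
FROM orders a
LEFT JOIN customers b ON a.customer_id = b.id

Result:
product  | customer
---------+---------
Printer  | Olivia  
Desk     | Beth    
Stapler  | Olivia  
Keyboard | Beth    
Laptop   | Olivia  
Camera   | Olivia  
Notebook | NULL    
Router   | Beth    
Monitor  | Zoe     


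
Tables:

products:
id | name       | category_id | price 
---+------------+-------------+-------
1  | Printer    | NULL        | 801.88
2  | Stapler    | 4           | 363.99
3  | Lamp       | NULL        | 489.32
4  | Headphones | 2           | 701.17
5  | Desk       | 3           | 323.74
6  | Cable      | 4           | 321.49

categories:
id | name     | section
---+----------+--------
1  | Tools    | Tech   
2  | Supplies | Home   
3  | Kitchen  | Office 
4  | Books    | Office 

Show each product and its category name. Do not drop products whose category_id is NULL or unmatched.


LEFT JOIN keeps every row from products (the left table); where category_id has no match in categories, the category columns become NULL. Walk through each product:
  - product 1 (Printer): category_id=NULL, no match -> kept with NULL
  - product 2 (Stapler): category_id=4 -> matches Books
  - product 3 (Lamp): category_id=NULL, no match -> kept with NULL
  - product 4 (Headphones): category_id=2 -> matches Supplies
  - product 5 (Desk): category_id=3 -> matches Kitchen
  - product 6 (Cable): category_id=4 -> matches Books
All 6 rows appear; 2 have NULL category.

SQL:
SELECT a.name, b.name AS category
FROM products a
LEFT JOIN categories b ON a.category_id = b.id

Result:
name       | category
-----------+---------
Printer    | NULL    
Stapler    | Books   
Lamp       | NULL    
Headphones | Supplies
Desk       | Kitchen 
Cable      | Books   


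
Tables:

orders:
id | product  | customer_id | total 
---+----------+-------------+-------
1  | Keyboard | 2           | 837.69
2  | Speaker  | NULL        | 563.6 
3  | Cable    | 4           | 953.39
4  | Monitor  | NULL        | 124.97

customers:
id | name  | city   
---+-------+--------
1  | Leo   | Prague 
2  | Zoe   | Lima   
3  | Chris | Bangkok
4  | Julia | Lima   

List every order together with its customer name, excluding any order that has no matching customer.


INNER JOIN keeps only orders rows whose customer_id matches an id in customers. Walk through each order:
  - order 1 (Keyboard): customer_id=2 -> matches Zoe
  - order 2 (Speaker): customer_id=NULL, no match -> dropped
  - order 3 (Cable): customer_id=4 -> matches Julia
  - order 4 (Monitor): customer_id=NULL, no match -> dropped
So 2 of 4 rows are dropped.

SQL:
SELECT a.product, b.name AS customer
FROM orders a
INNER JOIN customers b ON a.customer_id = b.id

Result:
product  | customer
---------+---------
Keyboard | Zoe     
Cable    | Julia   


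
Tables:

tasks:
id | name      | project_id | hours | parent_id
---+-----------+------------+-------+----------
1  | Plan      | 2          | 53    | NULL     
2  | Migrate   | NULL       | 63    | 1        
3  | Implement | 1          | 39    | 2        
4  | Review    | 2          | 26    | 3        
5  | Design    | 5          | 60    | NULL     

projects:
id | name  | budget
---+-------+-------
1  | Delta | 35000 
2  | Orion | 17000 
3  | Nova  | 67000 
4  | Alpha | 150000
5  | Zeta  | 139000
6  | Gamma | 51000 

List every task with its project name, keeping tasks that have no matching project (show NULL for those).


LEFT JOIN keeps every row from tasks (the left table); where project_id has no match in projects, the project columns become NULL. Walk through each task:
  - task 1 (Plan): project_id=2 -> matches Orion
  - task 2 (Migrate): project_id=NULL, no match -> kept with NULL
  - task 3 (Implement): project_id=1 -> matches Delta
  - task 4 (Review): project_id=2 -> matches Orion
  - task 5 (Design): project_id=5 -> matches Zeta
All 5 rows appear; 1 has NULL project.

SQL:
SELECT a.name, b.name AS project
FROM tasks a
LEFT JOIN projects b ON a.project_id = b.id

Result:
name      | project
----------+--------
Plan      | Orion  
Migrate   | NULL   
Implement | Delta  
Review    | Orion  
Design    | Zeta   


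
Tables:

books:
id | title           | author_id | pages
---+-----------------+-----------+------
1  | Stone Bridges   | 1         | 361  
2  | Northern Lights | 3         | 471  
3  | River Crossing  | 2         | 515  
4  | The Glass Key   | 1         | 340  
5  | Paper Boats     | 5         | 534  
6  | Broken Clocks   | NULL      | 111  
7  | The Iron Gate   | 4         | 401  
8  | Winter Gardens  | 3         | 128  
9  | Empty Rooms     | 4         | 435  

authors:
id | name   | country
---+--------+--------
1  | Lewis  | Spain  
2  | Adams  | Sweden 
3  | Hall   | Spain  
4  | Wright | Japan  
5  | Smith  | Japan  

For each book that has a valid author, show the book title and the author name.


INNER JOIN keeps only books rows whose author_id matches an id in authors. Walk through each book:
  - book 1 (Stone Bridges): author_id=1 -> matches Lewis
  - book 2 (Northern Lights): author_id=3 -> matches Hall
  - book 3 (River Crossing): author_id=2 -> matches Adams
  - book 4 (The Glass Key): author_id=1 -> matches Lewis
  - book 5 (Paper Boats): author_id=5 -> matches Smith
  - book 6 (Broken Clocks): author_id=NULL, no match -> dropped
  - book 7 (The Iron Gate): author_id=4 -> matches Wright
  - book 8 (Winter Gardens): author_id=3 -> matches Hall
  - book 9 (Empty Rooms): author_id=4 -> matches Wright
So 1 of 9 rows is dropped.

SQL:
SELECT a.title, b.name AS author
FROM books a
INNER JOIN authors b ON a.author_id = b.id

Result:
title           | author
----------------+-------
Stone Bridges   | Lewis 
Northern Lights | Hall  
River Crossing  | Adams 
The Glass Key   | Lewis 
Paper Boats     | Smith 
The Iron Gate   | Wright
Winter Gardens  | Hall  
Empty Rooms     | Wright


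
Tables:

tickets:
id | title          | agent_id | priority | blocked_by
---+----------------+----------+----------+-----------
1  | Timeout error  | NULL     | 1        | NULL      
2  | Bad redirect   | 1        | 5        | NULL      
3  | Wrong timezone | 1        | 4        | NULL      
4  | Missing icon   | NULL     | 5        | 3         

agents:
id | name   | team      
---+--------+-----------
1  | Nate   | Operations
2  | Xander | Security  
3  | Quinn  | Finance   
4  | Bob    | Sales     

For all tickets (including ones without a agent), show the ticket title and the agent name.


LEFT JOIN keeps every row from tickets (the left table); where agent_id has no match in agents, the agent columns become NULL. Walk through each ticket:
  - ticket 1 (Timeout error): agent_id=NULL, no match -> kept with NULL
  - ticket 2 (Bad redirect): agent_id=1 -> matches Nate
  - ticket 3 (Wrong timezone): agent_id=1 -> matches Nate
  - ticket 4 (Missing icon): agent_id=NULL, no match -> kept with NULL
All 4 rows appear; 2 have NULL agent.

SQL:
SELECT a.title, b.name AS agent
FROM tickets a
LEFT JOIN agents b ON a.agent_id = b.id

Result:
title          | agent
---------------+------
Timeout error  | NULL 
Bad redirect   | Nate 
Wrong timezone | Nate 
Missing icon   | NULL 


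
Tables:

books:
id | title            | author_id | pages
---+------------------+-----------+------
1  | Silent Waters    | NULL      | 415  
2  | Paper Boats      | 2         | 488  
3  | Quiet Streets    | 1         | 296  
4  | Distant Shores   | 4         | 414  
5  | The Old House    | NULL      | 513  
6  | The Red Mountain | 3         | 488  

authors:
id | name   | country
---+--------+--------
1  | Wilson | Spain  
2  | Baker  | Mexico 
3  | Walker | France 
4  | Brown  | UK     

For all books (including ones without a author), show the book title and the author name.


LEFT JOIN keeps every row from books (the left table); where author_id has no match in authors, the author columns become NULL. Walk through each book:
  - book 1 (Silent Waters): author_id=NULL, no match -> kept with NULL
  - book 2 (Paper Boats): author_id=2 -> matches Baker
  - book 3 (Quiet Streets): author_id=1 -> matches Wilson
  - book 4 (Distant Shores): author_id=4 -> matches Brown
  - book 5 (The Old House): author_id=NULL, no match -> kept with NULL
  - book 6 (The Red Mountain): author_id=3 -> matches Walker
All 6 rows appear; 2 have NULL author.

SQL:
SELECT a.title, b.name AS author
FROM books a
LEFT JOIN authors b ON a.author_id = b.id

Result:
title            | author
-----------------+-------
Silent Waters    | NULL  
Paper Boats      | Baker 
Quiet Streets    | Wilson
Distant Shores   | Brown 
The Old House    | NULL  
The Red Mountain | Walker


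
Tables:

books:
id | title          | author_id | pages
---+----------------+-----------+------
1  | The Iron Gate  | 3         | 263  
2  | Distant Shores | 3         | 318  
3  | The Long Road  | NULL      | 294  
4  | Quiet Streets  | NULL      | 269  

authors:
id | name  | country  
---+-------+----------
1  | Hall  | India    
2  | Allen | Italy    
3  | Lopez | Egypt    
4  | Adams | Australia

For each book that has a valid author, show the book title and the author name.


INNER JOIN keeps only books rows whose author_id matches an id in authors. Walk through each book:
  - book 1 (The Iron Gate): author_id=3 -> matches Lopez
  - book 2 (Distant Shores): author_id=3 -> matches Lopez
  - book 3 (The Long Road): author_id=NULL, no match -> dropped
  - book 4 (Quiet Streets): author_id=NULL, no match -> dropped
So 2 of 4 rows are dropped.

SQL:
SELECT a.title, b.name AS author
FROM books a
INNER JOIN authors b ON a.author_id = b.id

Result:
title          | author
---------------+-------
The Iron Gate  | Lopez 
Distant Shores | Lopez 
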